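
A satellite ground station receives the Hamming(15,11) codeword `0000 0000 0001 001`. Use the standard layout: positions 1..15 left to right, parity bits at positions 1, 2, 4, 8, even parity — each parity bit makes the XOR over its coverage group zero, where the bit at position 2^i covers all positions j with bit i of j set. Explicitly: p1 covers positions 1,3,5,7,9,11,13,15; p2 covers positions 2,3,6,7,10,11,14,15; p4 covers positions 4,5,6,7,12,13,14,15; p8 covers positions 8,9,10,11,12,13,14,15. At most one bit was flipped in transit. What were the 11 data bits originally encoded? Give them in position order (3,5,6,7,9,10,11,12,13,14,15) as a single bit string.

s1: b1⊕b3⊕b5⊕b7⊕b9⊕b11⊕b13⊕b15 = 0⊕0⊕0⊕0⊕0⊕0⊕0⊕1 = 1
s2: b2⊕b3⊕b6⊕b7⊕b10⊕b11⊕b14⊕b15 = 0⊕0⊕0⊕0⊕0⊕0⊕0⊕1 = 1
s4: b4⊕b5⊕b6⊕b7⊕b12⊕b13⊕b14⊕b15 = 0⊕0⊕0⊕0⊕1⊕0⊕0⊕1 = 0
s8: b8⊕b9⊕b10⊕b11⊕b12⊕b13⊕b14⊕b15 = 0⊕0⊕0⊕0⊕1⊕0⊕0⊕1 = 0
Syndrome (s8...s1) = 0011 → position 3.
Flip bit 3: corrected codeword = 001000000001001
Data bits at positions 3,5,6,7,9,10,11,12,13,14,15: 10000001001

10000001001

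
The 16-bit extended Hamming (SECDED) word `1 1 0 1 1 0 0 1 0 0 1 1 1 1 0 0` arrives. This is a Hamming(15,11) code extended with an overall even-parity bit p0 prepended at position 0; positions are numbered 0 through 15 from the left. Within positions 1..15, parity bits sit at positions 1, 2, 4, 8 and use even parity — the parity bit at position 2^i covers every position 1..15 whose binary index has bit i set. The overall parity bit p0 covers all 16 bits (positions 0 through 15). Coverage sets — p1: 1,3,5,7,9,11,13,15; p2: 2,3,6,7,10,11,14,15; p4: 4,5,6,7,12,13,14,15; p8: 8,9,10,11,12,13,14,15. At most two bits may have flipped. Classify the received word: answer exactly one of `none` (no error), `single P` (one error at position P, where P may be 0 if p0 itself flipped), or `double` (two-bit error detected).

single 1

s1: b1⊕b3⊕b5⊕b7⊕b9⊕b11⊕b13⊕b15 = 1⊕1⊕0⊕1⊕0⊕1⊕1⊕0 = 1
s2: b2⊕b3⊕b6⊕b7⊕b10⊕b11⊕b14⊕b15 = 0⊕1⊕0⊕1⊕1⊕1⊕0⊕0 = 0
s4: b4⊕b5⊕b6⊕b7⊕b12⊕b13⊕b14⊕b15 = 1⊕0⊕0⊕1⊕1⊕1⊕0⊕0 = 0
s8: b8⊕b9⊕b10⊕b11⊕b12⊕b13⊕b14⊕b15 = 0⊕0⊕1⊕1⊕1⊕1⊕0⊕0 = 0
Syndrome (s8...s1) = 0001 → position 1.
Overall parity (XOR of all 16 bits, including p0): 1⊕1⊕0⊕1⊕1⊕0⊕0⊕1⊕0⊕0⊕1⊕1⊕1⊕1⊕0⊕0 = 1
Overall=1, syndrome position=1 → single-bit error at position 1.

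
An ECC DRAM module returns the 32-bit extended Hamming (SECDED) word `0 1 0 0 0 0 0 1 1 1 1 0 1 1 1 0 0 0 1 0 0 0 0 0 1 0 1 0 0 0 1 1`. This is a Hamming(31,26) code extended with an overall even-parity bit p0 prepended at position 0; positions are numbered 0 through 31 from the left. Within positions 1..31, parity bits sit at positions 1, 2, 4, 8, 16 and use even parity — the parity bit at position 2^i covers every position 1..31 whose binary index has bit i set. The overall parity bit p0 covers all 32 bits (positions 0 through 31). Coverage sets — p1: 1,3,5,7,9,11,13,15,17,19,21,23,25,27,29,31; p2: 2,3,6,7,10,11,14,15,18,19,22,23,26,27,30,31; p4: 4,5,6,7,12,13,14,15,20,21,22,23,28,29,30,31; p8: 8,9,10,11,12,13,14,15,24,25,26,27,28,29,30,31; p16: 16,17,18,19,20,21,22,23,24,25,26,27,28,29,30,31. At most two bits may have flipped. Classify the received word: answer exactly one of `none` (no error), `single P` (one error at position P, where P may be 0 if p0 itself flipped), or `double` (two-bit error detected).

single 19

s1: b1⊕b3⊕b5⊕b7⊕b9⊕b11⊕b13⊕b15⊕b17⊕b19⊕b21⊕b23⊕b25⊕b27⊕b29⊕b31 = 1⊕0⊕0⊕1⊕1⊕0⊕1⊕0⊕0⊕0⊕0⊕0⊕0⊕0⊕0⊕1 = 1
s2: b2⊕b3⊕b6⊕b7⊕b10⊕b11⊕b14⊕b15⊕b18⊕b19⊕b22⊕b23⊕b26⊕b27⊕b30⊕b31 = 0⊕0⊕0⊕1⊕1⊕0⊕1⊕0⊕1⊕0⊕0⊕0⊕1⊕0⊕1⊕1 = 1
s4: b4⊕b5⊕b6⊕b7⊕b12⊕b13⊕b14⊕b15⊕b20⊕b21⊕b22⊕b23⊕b28⊕b29⊕b30⊕b31 = 0⊕0⊕0⊕1⊕1⊕1⊕1⊕0⊕0⊕0⊕0⊕0⊕0⊕0⊕1⊕1 = 0
s8: b8⊕b9⊕b10⊕b11⊕b12⊕b13⊕b14⊕b15⊕b24⊕b25⊕b26⊕b27⊕b28⊕b29⊕b30⊕b31 = 1⊕1⊕1⊕0⊕1⊕1⊕1⊕0⊕1⊕0⊕1⊕0⊕0⊕0⊕1⊕1 = 0
s16: b16⊕b17⊕b18⊕b19⊕b20⊕b21⊕b22⊕b23⊕b24⊕b25⊕b26⊕b27⊕b28⊕b29⊕b30⊕b31 = 0⊕0⊕1⊕0⊕0⊕0⊕0⊕0⊕1⊕0⊕1⊕0⊕0⊕0⊕1⊕1 = 1
Syndrome (s16...s1) = 10011 → position 19.
Overall parity (XOR of all 32 bits, including p0): 0⊕1⊕0⊕0⊕0⊕0⊕0⊕1⊕1⊕1⊕1⊕0⊕1⊕1⊕1⊕0⊕0⊕0⊕1⊕0⊕0⊕0⊕0⊕0⊕1⊕0⊕1⊕0⊕0⊕0⊕1⊕1 = 1
Overall=1, syndrome position=19 → single-bit error at position 19.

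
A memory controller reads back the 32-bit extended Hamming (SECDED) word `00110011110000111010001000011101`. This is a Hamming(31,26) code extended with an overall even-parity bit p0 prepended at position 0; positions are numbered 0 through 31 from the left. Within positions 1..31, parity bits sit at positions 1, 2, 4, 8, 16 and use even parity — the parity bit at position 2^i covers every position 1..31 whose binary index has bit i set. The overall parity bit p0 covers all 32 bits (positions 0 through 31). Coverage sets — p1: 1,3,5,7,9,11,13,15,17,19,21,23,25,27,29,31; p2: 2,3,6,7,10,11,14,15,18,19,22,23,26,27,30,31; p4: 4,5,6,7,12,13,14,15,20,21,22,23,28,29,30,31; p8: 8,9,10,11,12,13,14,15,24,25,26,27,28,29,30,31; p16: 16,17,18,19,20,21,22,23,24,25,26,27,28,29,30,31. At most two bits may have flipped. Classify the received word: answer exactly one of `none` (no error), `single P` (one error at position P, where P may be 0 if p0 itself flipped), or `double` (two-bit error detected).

s1: b1⊕b3⊕b5⊕b7⊕b9⊕b11⊕b13⊕b15⊕b17⊕b19⊕b21⊕b23⊕b25⊕b27⊕b29⊕b31 = 0⊕1⊕0⊕1⊕1⊕0⊕0⊕1⊕0⊕0⊕0⊕0⊕0⊕1⊕1⊕1 = 1
s2: b2⊕b3⊕b6⊕b7⊕b10⊕b11⊕b14⊕b15⊕b18⊕b19⊕b22⊕b23⊕b26⊕b27⊕b30⊕b31 = 1⊕1⊕1⊕1⊕0⊕0⊕1⊕1⊕1⊕0⊕1⊕0⊕0⊕1⊕0⊕1 = 0
s4: b4⊕b5⊕b6⊕b7⊕b12⊕b13⊕b14⊕b15⊕b20⊕b21⊕b22⊕b23⊕b28⊕b29⊕b30⊕b31 = 0⊕0⊕1⊕1⊕0⊕0⊕1⊕1⊕0⊕0⊕1⊕0⊕1⊕1⊕0⊕1 = 0
s8: b8⊕b9⊕b10⊕b11⊕b12⊕b13⊕b14⊕b15⊕b24⊕b25⊕b26⊕b27⊕b28⊕b29⊕b30⊕b31 = 1⊕1⊕0⊕0⊕0⊕0⊕1⊕1⊕0⊕0⊕0⊕1⊕1⊕1⊕0⊕1 = 0
s16: b16⊕b17⊕b18⊕b19⊕b20⊕b21⊕b22⊕b23⊕b24⊕b25⊕b26⊕b27⊕b28⊕b29⊕b30⊕b31 = 1⊕0⊕1⊕0⊕0⊕0⊕1⊕0⊕0⊕0⊕0⊕1⊕1⊕1⊕0⊕1 = 1
Syndrome (s16...s1) = 10001 → position 17.
Overall parity (XOR of all 32 bits, including p0): 0⊕0⊕1⊕1⊕0⊕0⊕1⊕1⊕1⊕1⊕0⊕0⊕0⊕0⊕1⊕1⊕1⊕0⊕1⊕0⊕0⊕0⊕1⊕0⊕0⊕0⊕0⊕1⊕1⊕1⊕0⊕1 = 1
Overall=1, syndrome position=17 → single-bit error at position 17.

single 17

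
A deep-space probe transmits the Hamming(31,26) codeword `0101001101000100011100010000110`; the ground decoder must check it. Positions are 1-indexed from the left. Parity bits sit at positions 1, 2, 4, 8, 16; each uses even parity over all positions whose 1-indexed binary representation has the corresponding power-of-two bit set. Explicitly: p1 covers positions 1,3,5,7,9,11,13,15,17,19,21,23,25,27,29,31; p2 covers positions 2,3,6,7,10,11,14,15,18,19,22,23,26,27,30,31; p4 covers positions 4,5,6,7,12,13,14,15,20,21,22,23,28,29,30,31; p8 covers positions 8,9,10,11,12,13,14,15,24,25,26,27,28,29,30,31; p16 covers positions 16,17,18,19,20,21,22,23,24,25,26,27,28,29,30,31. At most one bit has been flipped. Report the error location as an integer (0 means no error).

s1: b1⊕b3⊕b5⊕b7⊕b9⊕b11⊕b13⊕b15⊕b17⊕b19⊕b21⊕b23⊕b25⊕b27⊕b29⊕b31 = 0⊕0⊕0⊕1⊕0⊕0⊕0⊕0⊕0⊕1⊕0⊕0⊕0⊕0⊕1⊕0 = 1
s2: b2⊕b3⊕b6⊕b7⊕b10⊕b11⊕b14⊕b15⊕b18⊕b19⊕b22⊕b23⊕b26⊕b27⊕b30⊕b31 = 1⊕0⊕0⊕1⊕1⊕0⊕1⊕0⊕1⊕1⊕0⊕0⊕0⊕0⊕1⊕0 = 1
s4: b4⊕b5⊕b6⊕b7⊕b12⊕b13⊕b14⊕b15⊕b20⊕b21⊕b22⊕b23⊕b28⊕b29⊕b30⊕b31 = 1⊕0⊕0⊕1⊕0⊕0⊕1⊕0⊕1⊕0⊕0⊕0⊕0⊕1⊕1⊕0 = 0
s8: b8⊕b9⊕b10⊕b11⊕b12⊕b13⊕b14⊕b15⊕b24⊕b25⊕b26⊕b27⊕b28⊕b29⊕b30⊕b31 = 1⊕0⊕1⊕0⊕0⊕0⊕1⊕0⊕1⊕0⊕0⊕0⊕0⊕1⊕1⊕0 = 0
s16: b16⊕b17⊕b18⊕b19⊕b20⊕b21⊕b22⊕b23⊕b24⊕b25⊕b26⊕b27⊕b28⊕b29⊕b30⊕b31 = 0⊕0⊕1⊕1⊕1⊕0⊕0⊕0⊕1⊕0⊕0⊕0⊕0⊕1⊕1⊕0 = 0
Syndrome (s16...s1) = 00011 → position 3.

3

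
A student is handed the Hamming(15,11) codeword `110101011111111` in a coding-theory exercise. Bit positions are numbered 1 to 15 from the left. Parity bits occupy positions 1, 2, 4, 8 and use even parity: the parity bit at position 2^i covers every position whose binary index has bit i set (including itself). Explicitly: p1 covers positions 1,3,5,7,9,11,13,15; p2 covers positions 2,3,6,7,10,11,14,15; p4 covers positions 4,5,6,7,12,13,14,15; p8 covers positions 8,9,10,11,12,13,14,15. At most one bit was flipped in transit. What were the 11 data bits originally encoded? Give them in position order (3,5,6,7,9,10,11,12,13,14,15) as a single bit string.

s1: b1⊕b3⊕b5⊕b7⊕b9⊕b11⊕b13⊕b15 = 1⊕0⊕0⊕0⊕1⊕1⊕1⊕1 = 1
s2: b2⊕b3⊕b6⊕b7⊕b10⊕b11⊕b14⊕b15 = 1⊕0⊕1⊕0⊕1⊕1⊕1⊕1 = 0
s4: b4⊕b5⊕b6⊕b7⊕b12⊕b13⊕b14⊕b15 = 1⊕0⊕1⊕0⊕1⊕1⊕1⊕1 = 0
s8: b8⊕b9⊕b10⊕b11⊕b12⊕b13⊕b14⊕b15 = 1⊕1⊕1⊕1⊕1⊕1⊕1⊕1 = 0
Syndrome (s8...s1) = 0001 → position 1.
Flip bit 1: corrected codeword = 010101011111111
Data bits at positions 3,5,6,7,9,10,11,12,13,14,15: 00101111111

00101111111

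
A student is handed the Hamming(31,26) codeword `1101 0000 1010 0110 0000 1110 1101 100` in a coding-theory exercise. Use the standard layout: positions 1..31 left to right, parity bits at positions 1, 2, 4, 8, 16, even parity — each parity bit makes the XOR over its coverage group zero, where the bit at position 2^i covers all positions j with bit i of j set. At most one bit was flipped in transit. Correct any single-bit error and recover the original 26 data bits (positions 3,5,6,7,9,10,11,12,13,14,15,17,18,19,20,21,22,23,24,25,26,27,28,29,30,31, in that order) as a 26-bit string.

00001010011010011101101100

s1: b1⊕b3⊕b5⊕b7⊕b9⊕b11⊕b13⊕b15⊕b17⊕b19⊕b21⊕b23⊕b25⊕b27⊕b29⊕b31 = 1⊕0⊕0⊕0⊕1⊕1⊕0⊕1⊕0⊕0⊕1⊕1⊕1⊕0⊕1⊕0 = 0
s2: b2⊕b3⊕b6⊕b7⊕b10⊕b11⊕b14⊕b15⊕b18⊕b19⊕b22⊕b23⊕b26⊕b27⊕b30⊕b31 = 1⊕0⊕0⊕0⊕0⊕1⊕1⊕1⊕0⊕0⊕1⊕1⊕1⊕0⊕0⊕0 = 1
s4: b4⊕b5⊕b6⊕b7⊕b12⊕b13⊕b14⊕b15⊕b20⊕b21⊕b22⊕b23⊕b28⊕b29⊕b30⊕b31 = 1⊕0⊕0⊕0⊕0⊕0⊕1⊕1⊕0⊕1⊕1⊕1⊕1⊕1⊕0⊕0 = 0
s8: b8⊕b9⊕b10⊕b11⊕b12⊕b13⊕b14⊕b15⊕b24⊕b25⊕b26⊕b27⊕b28⊕b29⊕b30⊕b31 = 0⊕1⊕0⊕1⊕0⊕0⊕1⊕1⊕0⊕1⊕1⊕0⊕1⊕1⊕0⊕0 = 0
s16: b16⊕b17⊕b18⊕b19⊕b20⊕b21⊕b22⊕b23⊕b24⊕b25⊕b26⊕b27⊕b28⊕b29⊕b30⊕b31 = 0⊕0⊕0⊕0⊕0⊕1⊕1⊕1⊕0⊕1⊕1⊕0⊕1⊕1⊕0⊕0 = 1
Syndrome (s16...s1) = 10010 → position 18.
Flip bit 18: corrected codeword = 1101000010100110010011101101100
Data bits at positions 3,5,6,7,9,10,11,12,13,14,15,17,18,19,20,21,22,23,24,25,26,27,28,29,30,31: 00001010011010011101101100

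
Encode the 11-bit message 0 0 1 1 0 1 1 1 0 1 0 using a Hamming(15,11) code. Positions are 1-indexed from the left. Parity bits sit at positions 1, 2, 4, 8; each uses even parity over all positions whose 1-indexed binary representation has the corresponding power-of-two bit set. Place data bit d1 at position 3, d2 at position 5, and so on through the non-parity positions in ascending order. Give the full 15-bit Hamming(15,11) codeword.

Place data bits at non-power-of-two positions: b3=0, b5=0, b6=1, b7=1, b9=0, b10=1, b11=1, b12=1, b13=0, b14=1, b15=0.
p1 = XOR of data positions {3,5,7,9,11,13,15} = 0⊕0⊕1⊕0⊕1⊕0⊕0 = 0
p2 = XOR of data positions {3,6,7,10,11,14,15} = 0⊕1⊕1⊕1⊕1⊕1⊕0 = 1
p4 = XOR of data positions {5,6,7,12,13,14,15} = 0⊕1⊕1⊕1⊕0⊕1⊕0 = 0
p8 = XOR of data positions {9,10,11,12,13,14,15} = 0⊕1⊕1⊕1⊕0⊕1⊕0 = 0
Codeword b1..b15 = 010001100111010

010001100111010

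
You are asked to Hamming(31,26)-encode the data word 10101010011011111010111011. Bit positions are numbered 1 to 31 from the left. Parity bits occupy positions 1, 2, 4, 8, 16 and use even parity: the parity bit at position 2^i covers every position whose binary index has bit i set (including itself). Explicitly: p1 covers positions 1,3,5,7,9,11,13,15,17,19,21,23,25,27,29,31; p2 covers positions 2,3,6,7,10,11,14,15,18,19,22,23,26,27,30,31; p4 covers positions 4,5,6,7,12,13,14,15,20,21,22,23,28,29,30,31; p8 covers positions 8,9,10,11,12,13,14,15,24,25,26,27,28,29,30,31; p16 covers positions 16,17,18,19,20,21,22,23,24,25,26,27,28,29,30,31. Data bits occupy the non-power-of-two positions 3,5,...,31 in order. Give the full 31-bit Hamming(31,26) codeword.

0011010010100111011111010111011

Place data bits at non-power-of-two positions: b3=1, b5=0, b6=1, b7=0, b9=1, b10=0, b11=1, b12=0, b13=0, b14=1, b15=1, b17=0, b18=1, b19=1, b20=1, b21=1, b22=1, b23=0, b24=1, b25=0, b26=1, b27=1, b28=1, b29=0, b30=1, b31=1.
p1 = XOR of data positions {3,5,7,9,11,13,15,17,19,21,23,25,27,29,31} = 1⊕0⊕0⊕1⊕1⊕0⊕1⊕0⊕1⊕1⊕0⊕0⊕1⊕0⊕1 = 0
p2 = XOR of data positions {3,6,7,10,11,14,15,18,19,22,23,26,27,30,31} = 1⊕1⊕0⊕0⊕1⊕1⊕1⊕1⊕1⊕1⊕0⊕1⊕1⊕1⊕1 = 0
p4 = XOR of data positions {5,6,7,12,13,14,15,20,21,22,23,28,29,30,31} = 0⊕1⊕0⊕0⊕0⊕1⊕1⊕1⊕1⊕1⊕0⊕1⊕0⊕1⊕1 = 1
p8 = XOR of data positions {9,10,11,12,13,14,15,24,25,26,27,28,29,30,31} = 1⊕0⊕1⊕0⊕0⊕1⊕1⊕1⊕0⊕1⊕1⊕1⊕0⊕1⊕1 = 0
p16 = XOR of data positions {17,18,19,20,21,22,23,24,25,26,27,28,29,30,31} = 0⊕1⊕1⊕1⊕1⊕1⊕0⊕1⊕0⊕1⊕1⊕1⊕0⊕1⊕1 = 1
Codeword b1..b31 = 0011010010100111011111010111011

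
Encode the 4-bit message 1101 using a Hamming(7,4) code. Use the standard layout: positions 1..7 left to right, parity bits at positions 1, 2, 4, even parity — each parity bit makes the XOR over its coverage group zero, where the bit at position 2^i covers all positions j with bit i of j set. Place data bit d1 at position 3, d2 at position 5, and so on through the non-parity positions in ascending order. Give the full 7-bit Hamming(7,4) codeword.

Place data bits at non-power-of-two positions: b3=1, b5=1, b6=0, b7=1.
p1 = XOR of data positions {3,5,7} = 1⊕1⊕1 = 1
p2 = XOR of data positions {3,6,7} = 1⊕0⊕1 = 0
p4 = XOR of data positions {5,6,7} = 1⊕0⊕1 = 0
Codeword b1..b7 = 1010101

1010101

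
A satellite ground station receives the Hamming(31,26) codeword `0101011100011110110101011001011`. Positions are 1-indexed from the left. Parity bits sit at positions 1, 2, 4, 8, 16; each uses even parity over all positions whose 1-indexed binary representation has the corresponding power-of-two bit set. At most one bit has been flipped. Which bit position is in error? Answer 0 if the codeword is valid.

s1: b1⊕b3⊕b5⊕b7⊕b9⊕b11⊕b13⊕b15⊕b17⊕b19⊕b21⊕b23⊕b25⊕b27⊕b29⊕b31 = 0⊕0⊕0⊕1⊕0⊕0⊕1⊕1⊕1⊕0⊕0⊕0⊕1⊕0⊕0⊕1 = 0
s2: b2⊕b3⊕b6⊕b7⊕b10⊕b11⊕b14⊕b15⊕b18⊕b19⊕b22⊕b23⊕b26⊕b27⊕b30⊕b31 = 1⊕0⊕1⊕1⊕0⊕0⊕1⊕1⊕1⊕0⊕1⊕0⊕0⊕0⊕1⊕1 = 1
s4: b4⊕b5⊕b6⊕b7⊕b12⊕b13⊕b14⊕b15⊕b20⊕b21⊕b22⊕b23⊕b28⊕b29⊕b30⊕b31 = 1⊕0⊕1⊕1⊕1⊕1⊕1⊕1⊕1⊕0⊕1⊕0⊕1⊕0⊕1⊕1 = 0
s8: b8⊕b9⊕b10⊕b11⊕b12⊕b13⊕b14⊕b15⊕b24⊕b25⊕b26⊕b27⊕b28⊕b29⊕b30⊕b31 = 1⊕0⊕0⊕0⊕1⊕1⊕1⊕1⊕1⊕1⊕0⊕0⊕1⊕0⊕1⊕1 = 0
s16: b16⊕b17⊕b18⊕b19⊕b20⊕b21⊕b22⊕b23⊕b24⊕b25⊕b26⊕b27⊕b28⊕b29⊕b30⊕b31 = 0⊕1⊕1⊕0⊕1⊕0⊕1⊕0⊕1⊕1⊕0⊕0⊕1⊕0⊕1⊕1 = 1
Syndrome (s16...s1) = 10010 → position 18.

18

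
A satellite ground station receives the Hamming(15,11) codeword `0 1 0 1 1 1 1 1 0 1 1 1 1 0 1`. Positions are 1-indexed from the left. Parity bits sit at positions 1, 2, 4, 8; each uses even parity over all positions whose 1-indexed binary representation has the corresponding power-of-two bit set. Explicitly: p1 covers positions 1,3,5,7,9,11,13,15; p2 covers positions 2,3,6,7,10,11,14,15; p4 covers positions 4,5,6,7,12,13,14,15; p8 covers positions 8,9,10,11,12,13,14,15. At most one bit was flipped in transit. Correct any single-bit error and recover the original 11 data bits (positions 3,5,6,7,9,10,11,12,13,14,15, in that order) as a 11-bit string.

s1: b1⊕b3⊕b5⊕b7⊕b9⊕b11⊕b13⊕b15 = 0⊕0⊕1⊕1⊕0⊕1⊕1⊕1 = 1
s2: b2⊕b3⊕b6⊕b7⊕b10⊕b11⊕b14⊕b15 = 1⊕0⊕1⊕1⊕1⊕1⊕0⊕1 = 0
s4: b4⊕b5⊕b6⊕b7⊕b12⊕b13⊕b14⊕b15 = 1⊕1⊕1⊕1⊕1⊕1⊕0⊕1 = 1
s8: b8⊕b9⊕b10⊕b11⊕b12⊕b13⊕b14⊕b15 = 1⊕0⊕1⊕1⊕1⊕1⊕0⊕1 = 0
Syndrome (s8...s1) = 0101 → position 5.
Flip bit 5: corrected codeword = 010101110111101
Data bits at positions 3,5,6,7,9,10,11,12,13,14,15: 00110111101

00110111101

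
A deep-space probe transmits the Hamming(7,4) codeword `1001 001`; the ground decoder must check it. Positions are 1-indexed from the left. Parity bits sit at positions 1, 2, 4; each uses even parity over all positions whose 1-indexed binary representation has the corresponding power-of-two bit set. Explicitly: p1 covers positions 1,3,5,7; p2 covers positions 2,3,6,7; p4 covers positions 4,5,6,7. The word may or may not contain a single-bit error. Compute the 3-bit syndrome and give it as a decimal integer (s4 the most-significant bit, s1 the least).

s1: b1⊕b3⊕b5⊕b7 = 1⊕0⊕0⊕1 = 0
s2: b2⊕b3⊕b6⊕b7 = 0⊕0⊕0⊕1 = 1
s4: b4⊕b5⊕b6⊕b7 = 1⊕0⊕0⊕1 = 0
Syndrome (s4...s1) = 010 → position 2.

2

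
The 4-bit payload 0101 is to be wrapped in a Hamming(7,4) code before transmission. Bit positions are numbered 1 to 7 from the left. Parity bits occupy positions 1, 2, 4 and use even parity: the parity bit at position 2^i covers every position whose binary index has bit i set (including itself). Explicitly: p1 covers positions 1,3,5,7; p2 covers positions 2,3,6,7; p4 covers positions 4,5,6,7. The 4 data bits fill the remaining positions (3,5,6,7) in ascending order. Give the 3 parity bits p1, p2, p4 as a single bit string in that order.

010

Place data bits at non-power-of-two positions: b3=0, b5=1, b6=0, b7=1.
p1 = XOR of data positions {3,5,7} = 0⊕1⊕1 = 0
p2 = XOR of data positions {3,6,7} = 0⊕0⊕1 = 1
p4 = XOR of data positions {5,6,7} = 1⊕0⊕1 = 0
Parity bits p1,p2,p4 = 010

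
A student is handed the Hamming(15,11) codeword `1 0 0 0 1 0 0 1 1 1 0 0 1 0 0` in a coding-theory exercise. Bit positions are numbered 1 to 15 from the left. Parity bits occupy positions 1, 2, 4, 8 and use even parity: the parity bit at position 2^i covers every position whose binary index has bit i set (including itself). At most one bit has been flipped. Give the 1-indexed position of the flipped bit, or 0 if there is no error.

2

s1: b1⊕b3⊕b5⊕b7⊕b9⊕b11⊕b13⊕b15 = 1⊕0⊕1⊕0⊕1⊕0⊕1⊕0 = 0
s2: b2⊕b3⊕b6⊕b7⊕b10⊕b11⊕b14⊕b15 = 0⊕0⊕0⊕0⊕1⊕0⊕0⊕0 = 1
s4: b4⊕b5⊕b6⊕b7⊕b12⊕b13⊕b14⊕b15 = 0⊕1⊕0⊕0⊕0⊕1⊕0⊕0 = 0
s8: b8⊕b9⊕b10⊕b11⊕b12⊕b13⊕b14⊕b15 = 1⊕1⊕1⊕0⊕0⊕1⊕0⊕0 = 0
Syndrome (s8...s1) = 0010 → position 2.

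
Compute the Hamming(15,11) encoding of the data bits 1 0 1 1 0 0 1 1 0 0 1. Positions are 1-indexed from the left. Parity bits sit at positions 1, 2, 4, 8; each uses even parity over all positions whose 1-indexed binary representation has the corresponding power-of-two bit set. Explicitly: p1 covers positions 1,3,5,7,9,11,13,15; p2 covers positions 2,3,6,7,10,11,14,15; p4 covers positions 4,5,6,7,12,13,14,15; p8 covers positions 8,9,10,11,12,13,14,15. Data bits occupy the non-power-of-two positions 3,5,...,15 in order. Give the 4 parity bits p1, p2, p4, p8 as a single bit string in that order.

Place data bits at non-power-of-two positions: b3=1, b5=0, b6=1, b7=1, b9=0, b10=0, b11=1, b12=1, b13=0, b14=0, b15=1.
p1 = XOR of data positions {3,5,7,9,11,13,15} = 1⊕0⊕1⊕0⊕1⊕0⊕1 = 0
p2 = XOR of data positions {3,6,7,10,11,14,15} = 1⊕1⊕1⊕0⊕1⊕0⊕1 = 1
p4 = XOR of data positions {5,6,7,12,13,14,15} = 0⊕1⊕1⊕1⊕0⊕0⊕1 = 0
p8 = XOR of data positions {9,10,11,12,13,14,15} = 0⊕0⊕1⊕1⊕0⊕0⊕1 = 1
Parity bits p1,p2,p4,p8 = 0101

0101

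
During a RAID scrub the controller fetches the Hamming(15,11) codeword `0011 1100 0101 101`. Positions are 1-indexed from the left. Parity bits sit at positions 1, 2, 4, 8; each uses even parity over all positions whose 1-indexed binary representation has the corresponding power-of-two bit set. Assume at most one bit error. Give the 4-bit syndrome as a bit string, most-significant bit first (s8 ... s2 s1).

s1: b1⊕b3⊕b5⊕b7⊕b9⊕b11⊕b13⊕b15 = 0⊕1⊕1⊕0⊕0⊕0⊕1⊕1 = 0
s2: b2⊕b3⊕b6⊕b7⊕b10⊕b11⊕b14⊕b15 = 0⊕1⊕1⊕0⊕1⊕0⊕0⊕1 = 0
s4: b4⊕b5⊕b6⊕b7⊕b12⊕b13⊕b14⊕b15 = 1⊕1⊕1⊕0⊕1⊕1⊕0⊕1 = 0
s8: b8⊕b9⊕b10⊕b11⊕b12⊕b13⊕b14⊕b15 = 0⊕0⊕1⊕0⊕1⊕1⊕0⊕1 = 0
Syndrome (s8...s1) = 0000 → position 0 (no error).

0000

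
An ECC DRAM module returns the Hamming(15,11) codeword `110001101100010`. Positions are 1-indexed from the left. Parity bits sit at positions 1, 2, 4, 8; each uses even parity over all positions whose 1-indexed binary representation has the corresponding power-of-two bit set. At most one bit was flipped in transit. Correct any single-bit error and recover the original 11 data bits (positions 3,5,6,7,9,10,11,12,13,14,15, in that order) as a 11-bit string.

s1: b1⊕b3⊕b5⊕b7⊕b9⊕b11⊕b13⊕b15 = 1⊕0⊕0⊕1⊕1⊕0⊕0⊕0 = 1
s2: b2⊕b3⊕b6⊕b7⊕b10⊕b11⊕b14⊕b15 = 1⊕0⊕1⊕1⊕1⊕0⊕1⊕0 = 1
s4: b4⊕b5⊕b6⊕b7⊕b12⊕b13⊕b14⊕b15 = 0⊕0⊕1⊕1⊕0⊕0⊕1⊕0 = 1
s8: b8⊕b9⊕b10⊕b11⊕b12⊕b13⊕b14⊕b15 = 0⊕1⊕1⊕0⊕0⊕0⊕1⊕0 = 1
Syndrome (s8...s1) = 1111 → position 15.
Flip bit 15: corrected codeword = 110001101100011
Data bits at positions 3,5,6,7,9,10,11,12,13,14,15: 00111100011

00111100011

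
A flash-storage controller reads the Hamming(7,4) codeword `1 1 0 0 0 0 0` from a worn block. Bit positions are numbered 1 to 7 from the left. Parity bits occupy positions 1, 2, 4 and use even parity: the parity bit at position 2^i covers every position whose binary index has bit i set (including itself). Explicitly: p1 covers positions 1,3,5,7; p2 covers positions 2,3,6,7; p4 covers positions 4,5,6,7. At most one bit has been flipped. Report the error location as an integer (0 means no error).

s1: b1⊕b3⊕b5⊕b7 = 1⊕0⊕0⊕0 = 1
s2: b2⊕b3⊕b6⊕b7 = 1⊕0⊕0⊕0 = 1
s4: b4⊕b5⊕b6⊕b7 = 0⊕0⊕0⊕0 = 0
Syndrome (s4...s1) = 011 → position 3.

3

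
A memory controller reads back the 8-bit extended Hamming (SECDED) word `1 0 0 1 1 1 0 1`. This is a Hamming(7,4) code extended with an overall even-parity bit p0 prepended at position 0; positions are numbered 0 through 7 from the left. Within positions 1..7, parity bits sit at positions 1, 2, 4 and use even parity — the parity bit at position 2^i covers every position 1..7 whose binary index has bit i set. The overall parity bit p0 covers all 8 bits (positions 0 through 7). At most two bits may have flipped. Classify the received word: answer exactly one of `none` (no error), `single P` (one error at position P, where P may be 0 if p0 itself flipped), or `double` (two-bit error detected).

s1: b1⊕b3⊕b5⊕b7 = 0⊕1⊕1⊕1 = 1
s2: b2⊕b3⊕b6⊕b7 = 0⊕1⊕0⊕1 = 0
s4: b4⊕b5⊕b6⊕b7 = 1⊕1⊕0⊕1 = 1
Syndrome (s4...s1) = 101 → position 5.
Overall parity (XOR of all 8 bits, including p0): 1⊕0⊕0⊕1⊕1⊕1⊕0⊕1 = 1
Overall=1, syndrome position=5 → single-bit error at position 5.

single 5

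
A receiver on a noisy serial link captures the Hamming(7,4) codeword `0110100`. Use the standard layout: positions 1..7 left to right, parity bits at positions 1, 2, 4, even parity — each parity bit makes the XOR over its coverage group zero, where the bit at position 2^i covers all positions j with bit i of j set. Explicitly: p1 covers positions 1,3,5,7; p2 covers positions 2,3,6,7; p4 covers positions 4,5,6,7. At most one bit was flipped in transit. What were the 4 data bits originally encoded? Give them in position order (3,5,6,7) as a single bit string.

1100

s1: b1⊕b3⊕b5⊕b7 = 0⊕1⊕1⊕0 = 0
s2: b2⊕b3⊕b6⊕b7 = 1⊕1⊕0⊕0 = 0
s4: b4⊕b5⊕b6⊕b7 = 0⊕1⊕0⊕0 = 1
Syndrome (s4...s1) = 100 → position 4.
Flip bit 4: corrected codeword = 0111100
Data bits at positions 3,5,6,7: 1100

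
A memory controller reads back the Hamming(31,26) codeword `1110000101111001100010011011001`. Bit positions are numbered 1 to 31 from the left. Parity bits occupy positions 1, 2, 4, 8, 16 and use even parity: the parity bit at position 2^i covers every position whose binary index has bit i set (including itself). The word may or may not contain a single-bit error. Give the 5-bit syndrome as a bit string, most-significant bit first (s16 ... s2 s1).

s1: b1⊕b3⊕b5⊕b7⊕b9⊕b11⊕b13⊕b15⊕b17⊕b19⊕b21⊕b23⊕b25⊕b27⊕b29⊕b31 = 1⊕1⊕0⊕0⊕0⊕1⊕1⊕0⊕1⊕0⊕1⊕0⊕1⊕1⊕0⊕1 = 1
s2: b2⊕b3⊕b6⊕b7⊕b10⊕b11⊕b14⊕b15⊕b18⊕b19⊕b22⊕b23⊕b26⊕b27⊕b30⊕b31 = 1⊕1⊕0⊕0⊕1⊕1⊕0⊕0⊕0⊕0⊕0⊕0⊕0⊕1⊕0⊕1 = 0
s4: b4⊕b5⊕b6⊕b7⊕b12⊕b13⊕b14⊕b15⊕b20⊕b21⊕b22⊕b23⊕b28⊕b29⊕b30⊕b31 = 0⊕0⊕0⊕0⊕1⊕1⊕0⊕0⊕0⊕1⊕0⊕0⊕1⊕0⊕0⊕1 = 1
s8: b8⊕b9⊕b10⊕b11⊕b12⊕b13⊕b14⊕b15⊕b24⊕b25⊕b26⊕b27⊕b28⊕b29⊕b30⊕b31 = 1⊕0⊕1⊕1⊕1⊕1⊕0⊕0⊕1⊕1⊕0⊕1⊕1⊕0⊕0⊕1 = 0
s16: b16⊕b17⊕b18⊕b19⊕b20⊕b21⊕b22⊕b23⊕b24⊕b25⊕b26⊕b27⊕b28⊕b29⊕b30⊕b31 = 1⊕1⊕0⊕0⊕0⊕1⊕0⊕0⊕1⊕1⊕0⊕1⊕1⊕0⊕0⊕1 = 0
Syndrome (s16...s1) = 00101 → position 5.

00101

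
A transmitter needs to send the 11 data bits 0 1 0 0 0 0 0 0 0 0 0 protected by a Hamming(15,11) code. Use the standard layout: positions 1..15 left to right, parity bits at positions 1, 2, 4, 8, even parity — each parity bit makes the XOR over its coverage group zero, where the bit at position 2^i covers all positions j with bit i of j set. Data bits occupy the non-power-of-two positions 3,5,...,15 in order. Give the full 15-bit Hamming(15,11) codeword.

100110000000000

Place data bits at non-power-of-two positions: b3=0, b5=1, b6=0, b7=0, b9=0, b10=0, b11=0, b12=0, b13=0, b14=0, b15=0.
p1 = XOR of data positions {3,5,7,9,11,13,15} = 0⊕1⊕0⊕0⊕0⊕0⊕0 = 1
p2 = XOR of data positions {3,6,7,10,11,14,15} = 0⊕0⊕0⊕0⊕0⊕0⊕0 = 0
p4 = XOR of data positions {5,6,7,12,13,14,15} = 1⊕0⊕0⊕0⊕0⊕0⊕0 = 1
p8 = XOR of data positions {9,10,11,12,13,14,15} = 0⊕0⊕0⊕0⊕0⊕0⊕0 = 0
Codeword b1..b15 = 100110000000000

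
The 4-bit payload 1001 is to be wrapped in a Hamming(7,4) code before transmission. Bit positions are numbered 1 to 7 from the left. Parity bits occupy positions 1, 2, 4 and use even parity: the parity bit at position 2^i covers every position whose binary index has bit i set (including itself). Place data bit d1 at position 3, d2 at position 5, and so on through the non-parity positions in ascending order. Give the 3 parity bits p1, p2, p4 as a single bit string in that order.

001

Place data bits at non-power-of-two positions: b3=1, b5=0, b6=0, b7=1.
p1 = XOR of data positions {3,5,7} = 1⊕0⊕1 = 0
p2 = XOR of data positions {3,6,7} = 1⊕0⊕1 = 0
p4 = XOR of data positions {5,6,7} = 0⊕0⊕1 = 1
Parity bits p1,p2,p4 = 001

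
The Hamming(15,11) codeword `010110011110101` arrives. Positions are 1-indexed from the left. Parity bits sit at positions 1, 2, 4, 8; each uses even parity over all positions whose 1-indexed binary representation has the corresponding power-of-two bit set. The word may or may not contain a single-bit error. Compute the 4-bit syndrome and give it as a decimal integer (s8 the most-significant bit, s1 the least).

1

s1: b1⊕b3⊕b5⊕b7⊕b9⊕b11⊕b13⊕b15 = 0⊕0⊕1⊕0⊕1⊕1⊕1⊕1 = 1
s2: b2⊕b3⊕b6⊕b7⊕b10⊕b11⊕b14⊕b15 = 1⊕0⊕0⊕0⊕1⊕1⊕0⊕1 = 0
s4: b4⊕b5⊕b6⊕b7⊕b12⊕b13⊕b14⊕b15 = 1⊕1⊕0⊕0⊕0⊕1⊕0⊕1 = 0
s8: b8⊕b9⊕b10⊕b11⊕b12⊕b13⊕b14⊕b15 = 1⊕1⊕1⊕1⊕0⊕1⊕0⊕1 = 0
Syndrome (s8...s1) = 0001 → position 1.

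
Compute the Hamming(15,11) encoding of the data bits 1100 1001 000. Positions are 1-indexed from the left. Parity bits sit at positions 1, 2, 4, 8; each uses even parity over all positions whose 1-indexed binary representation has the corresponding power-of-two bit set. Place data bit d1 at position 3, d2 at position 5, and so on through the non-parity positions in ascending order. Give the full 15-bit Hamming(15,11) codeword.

111010001001000

Place data bits at non-power-of-two positions: b3=1, b5=1, b6=0, b7=0, b9=1, b10=0, b11=0, b12=1, b13=0, b14=0, b15=0.
p1 = XOR of data positions {3,5,7,9,11,13,15} = 1⊕1⊕0⊕1⊕0⊕0⊕0 = 1
p2 = XOR of data positions {3,6,7,10,11,14,15} = 1⊕0⊕0⊕0⊕0⊕0⊕0 = 1
p4 = XOR of data positions {5,6,7,12,13,14,15} = 1⊕0⊕0⊕1⊕0⊕0⊕0 = 0
p8 = XOR of data positions {9,10,11,12,13,14,15} = 1⊕0⊕0⊕1⊕0⊕0⊕0 = 0
Codeword b1..b15 = 111010001001000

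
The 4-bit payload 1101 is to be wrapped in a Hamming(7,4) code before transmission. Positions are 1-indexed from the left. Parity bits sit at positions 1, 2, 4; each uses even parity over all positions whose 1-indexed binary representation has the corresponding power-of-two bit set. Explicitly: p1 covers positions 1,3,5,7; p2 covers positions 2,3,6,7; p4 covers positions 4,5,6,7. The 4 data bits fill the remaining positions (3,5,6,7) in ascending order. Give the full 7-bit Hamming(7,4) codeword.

Place data bits at non-power-of-two positions: b3=1, b5=1, b6=0, b7=1.
p1 = XOR of data positions {3,5,7} = 1⊕1⊕1 = 1
p2 = XOR of data positions {3,6,7} = 1⊕0⊕1 = 0
p4 = XOR of data positions {5,6,7} = 1⊕0⊕1 = 0
Codeword b1..b7 = 1010101

1010101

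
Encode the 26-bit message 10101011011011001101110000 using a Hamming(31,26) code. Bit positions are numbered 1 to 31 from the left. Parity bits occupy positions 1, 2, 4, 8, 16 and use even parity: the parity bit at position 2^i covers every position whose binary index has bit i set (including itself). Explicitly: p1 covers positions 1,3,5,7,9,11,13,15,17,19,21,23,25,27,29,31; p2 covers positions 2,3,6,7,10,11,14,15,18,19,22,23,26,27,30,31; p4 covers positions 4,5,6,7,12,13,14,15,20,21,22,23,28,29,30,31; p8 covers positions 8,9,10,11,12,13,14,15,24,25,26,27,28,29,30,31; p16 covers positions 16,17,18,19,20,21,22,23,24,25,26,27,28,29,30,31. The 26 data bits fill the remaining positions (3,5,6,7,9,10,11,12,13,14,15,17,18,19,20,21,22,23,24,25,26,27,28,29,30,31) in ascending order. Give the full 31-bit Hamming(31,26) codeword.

Place data bits at non-power-of-two positions: b3=1, b5=0, b6=1, b7=0, b9=1, b10=0, b11=1, b12=1, b13=0, b14=1, b15=1, b17=0, b18=1, b19=1, b20=0, b21=0, b22=1, b23=1, b24=0, b25=1, b26=1, b27=1, b28=0, b29=0, b30=0, b31=0.
p1 = XOR of data positions {3,5,7,9,11,13,15,17,19,21,23,25,27,29,31} = 1⊕0⊕0⊕1⊕1⊕0⊕1⊕0⊕1⊕0⊕1⊕1⊕1⊕0⊕0 = 0
p2 = XOR of data positions {3,6,7,10,11,14,15,18,19,22,23,26,27,30,31} = 1⊕1⊕0⊕0⊕1⊕1⊕1⊕1⊕1⊕1⊕1⊕1⊕1⊕0⊕0 = 1
p4 = XOR of data positions {5,6,7,12,13,14,15,20,21,22,23,28,29,30,31} = 0⊕1⊕0⊕1⊕0⊕1⊕1⊕0⊕0⊕1⊕1⊕0⊕0⊕0⊕0 = 0
p8 = XOR of data positions {9,10,11,12,13,14,15,24,25,26,27,28,29,30,31} = 1⊕0⊕1⊕1⊕0⊕1⊕1⊕0⊕1⊕1⊕1⊕0⊕0⊕0⊕0 = 0
p16 = XOR of data positions {17,18,19,20,21,22,23,24,25,26,27,28,29,30,31} = 0⊕1⊕1⊕0⊕0⊕1⊕1⊕0⊕1⊕1⊕1⊕0⊕0⊕0⊕0 = 1
Codeword b1..b31 = 0110010010110111011001101110000

0110010010110111011001101110000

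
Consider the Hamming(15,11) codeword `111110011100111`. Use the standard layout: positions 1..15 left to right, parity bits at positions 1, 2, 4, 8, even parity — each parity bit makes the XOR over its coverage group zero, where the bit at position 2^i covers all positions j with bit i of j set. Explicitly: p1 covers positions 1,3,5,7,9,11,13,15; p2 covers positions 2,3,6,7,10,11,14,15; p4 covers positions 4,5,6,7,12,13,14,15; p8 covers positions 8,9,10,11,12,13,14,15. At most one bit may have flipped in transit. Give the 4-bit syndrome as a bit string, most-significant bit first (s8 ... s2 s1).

0110

s1: b1⊕b3⊕b5⊕b7⊕b9⊕b11⊕b13⊕b15 = 1⊕1⊕1⊕0⊕1⊕0⊕1⊕1 = 0
s2: b2⊕b3⊕b6⊕b7⊕b10⊕b11⊕b14⊕b15 = 1⊕1⊕0⊕0⊕1⊕0⊕1⊕1 = 1
s4: b4⊕b5⊕b6⊕b7⊕b12⊕b13⊕b14⊕b15 = 1⊕1⊕0⊕0⊕0⊕1⊕1⊕1 = 1
s8: b8⊕b9⊕b10⊕b11⊕b12⊕b13⊕b14⊕b15 = 1⊕1⊕1⊕0⊕0⊕1⊕1⊕1 = 0
Syndrome (s8...s1) = 0110 → position 6.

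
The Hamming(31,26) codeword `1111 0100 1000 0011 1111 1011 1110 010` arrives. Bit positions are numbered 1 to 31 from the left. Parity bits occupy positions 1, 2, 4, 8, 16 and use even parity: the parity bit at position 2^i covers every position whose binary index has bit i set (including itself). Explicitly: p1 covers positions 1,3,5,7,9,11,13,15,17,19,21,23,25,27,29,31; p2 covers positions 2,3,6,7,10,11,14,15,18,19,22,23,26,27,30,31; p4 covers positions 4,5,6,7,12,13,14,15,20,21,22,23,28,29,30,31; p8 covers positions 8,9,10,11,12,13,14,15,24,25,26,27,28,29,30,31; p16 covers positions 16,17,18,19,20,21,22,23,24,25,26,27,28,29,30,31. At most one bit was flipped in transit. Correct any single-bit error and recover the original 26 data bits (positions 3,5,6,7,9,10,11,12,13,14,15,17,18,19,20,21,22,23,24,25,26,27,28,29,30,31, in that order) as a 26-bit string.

10101001001111110111110010

s1: b1⊕b3⊕b5⊕b7⊕b9⊕b11⊕b13⊕b15⊕b17⊕b19⊕b21⊕b23⊕b25⊕b27⊕b29⊕b31 = 1⊕1⊕0⊕0⊕1⊕0⊕0⊕1⊕1⊕1⊕1⊕1⊕1⊕1⊕0⊕0 = 0
s2: b2⊕b3⊕b6⊕b7⊕b10⊕b11⊕b14⊕b15⊕b18⊕b19⊕b22⊕b23⊕b26⊕b27⊕b30⊕b31 = 1⊕1⊕1⊕0⊕0⊕0⊕0⊕1⊕1⊕1⊕0⊕1⊕1⊕1⊕1⊕0 = 0
s4: b4⊕b5⊕b6⊕b7⊕b12⊕b13⊕b14⊕b15⊕b20⊕b21⊕b22⊕b23⊕b28⊕b29⊕b30⊕b31 = 1⊕0⊕1⊕0⊕0⊕0⊕0⊕1⊕1⊕1⊕0⊕1⊕0⊕0⊕1⊕0 = 1
s8: b8⊕b9⊕b10⊕b11⊕b12⊕b13⊕b14⊕b15⊕b24⊕b25⊕b26⊕b27⊕b28⊕b29⊕b30⊕b31 = 0⊕1⊕0⊕0⊕0⊕0⊕0⊕1⊕1⊕1⊕1⊕1⊕0⊕0⊕1⊕0 = 1
s16: b16⊕b17⊕b18⊕b19⊕b20⊕b21⊕b22⊕b23⊕b24⊕b25⊕b26⊕b27⊕b28⊕b29⊕b30⊕b31 = 1⊕1⊕1⊕1⊕1⊕1⊕0⊕1⊕1⊕1⊕1⊕1⊕0⊕0⊕1⊕0 = 0
Syndrome (s16...s1) = 01100 → position 12.
Flip bit 12: corrected codeword = 1111010010010011111110111110010
Data bits at positions 3,5,6,7,9,10,11,12,13,14,15,17,18,19,20,21,22,23,24,25,26,27,28,29,30,31: 10101001001111110111110010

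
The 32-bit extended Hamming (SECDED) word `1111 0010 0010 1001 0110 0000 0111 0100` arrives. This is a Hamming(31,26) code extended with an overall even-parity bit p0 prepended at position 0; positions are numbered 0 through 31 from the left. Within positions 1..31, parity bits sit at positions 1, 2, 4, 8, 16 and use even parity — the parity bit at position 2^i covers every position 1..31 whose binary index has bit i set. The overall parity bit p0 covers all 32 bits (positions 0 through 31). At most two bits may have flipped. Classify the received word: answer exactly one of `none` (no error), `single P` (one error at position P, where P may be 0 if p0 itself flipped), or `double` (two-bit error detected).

s1: b1⊕b3⊕b5⊕b7⊕b9⊕b11⊕b13⊕b15⊕b17⊕b19⊕b21⊕b23⊕b25⊕b27⊕b29⊕b31 = 1⊕1⊕0⊕0⊕0⊕0⊕0⊕1⊕1⊕0⊕0⊕0⊕1⊕1⊕1⊕0 = 1
s2: b2⊕b3⊕b6⊕b7⊕b10⊕b11⊕b14⊕b15⊕b18⊕b19⊕b22⊕b23⊕b26⊕b27⊕b30⊕b31 = 1⊕1⊕1⊕0⊕1⊕0⊕0⊕1⊕1⊕0⊕0⊕0⊕1⊕1⊕0⊕0 = 0
s4: b4⊕b5⊕b6⊕b7⊕b12⊕b13⊕b14⊕b15⊕b20⊕b21⊕b22⊕b23⊕b28⊕b29⊕b30⊕b31 = 0⊕0⊕1⊕0⊕1⊕0⊕0⊕1⊕0⊕0⊕0⊕0⊕0⊕1⊕0⊕0 = 0
s8: b8⊕b9⊕b10⊕b11⊕b12⊕b13⊕b14⊕b15⊕b24⊕b25⊕b26⊕b27⊕b28⊕b29⊕b30⊕b31 = 0⊕0⊕1⊕0⊕1⊕0⊕0⊕1⊕0⊕1⊕1⊕1⊕0⊕1⊕0⊕0 = 1
s16: b16⊕b17⊕b18⊕b19⊕b20⊕b21⊕b22⊕b23⊕b24⊕b25⊕b26⊕b27⊕b28⊕b29⊕b30⊕b31 = 0⊕1⊕1⊕0⊕0⊕0⊕0⊕0⊕0⊕1⊕1⊕1⊕0⊕1⊕0⊕0 = 0
Syndrome (s16...s1) = 01001 → position 9.
Overall parity (XOR of all 32 bits, including p0): 1⊕1⊕1⊕1⊕0⊕0⊕1⊕0⊕0⊕0⊕1⊕0⊕1⊕0⊕0⊕1⊕0⊕1⊕1⊕0⊕0⊕0⊕0⊕0⊕0⊕1⊕1⊕1⊕0⊕1⊕0⊕0 = 0
Overall=0, syndrome position=9 → double-bit error detected (uncorrectable).

double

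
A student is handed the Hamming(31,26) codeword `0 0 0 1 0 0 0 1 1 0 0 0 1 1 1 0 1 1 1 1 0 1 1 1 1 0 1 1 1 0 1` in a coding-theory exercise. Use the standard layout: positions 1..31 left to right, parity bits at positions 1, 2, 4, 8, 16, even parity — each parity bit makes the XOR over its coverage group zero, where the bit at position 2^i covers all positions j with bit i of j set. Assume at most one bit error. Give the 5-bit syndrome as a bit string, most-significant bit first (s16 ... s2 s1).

s1: b1⊕b3⊕b5⊕b7⊕b9⊕b11⊕b13⊕b15⊕b17⊕b19⊕b21⊕b23⊕b25⊕b27⊕b29⊕b31 = 0⊕0⊕0⊕0⊕1⊕0⊕1⊕1⊕1⊕1⊕0⊕1⊕1⊕1⊕1⊕1 = 0
s2: b2⊕b3⊕b6⊕b7⊕b10⊕b11⊕b14⊕b15⊕b18⊕b19⊕b22⊕b23⊕b26⊕b27⊕b30⊕b31 = 0⊕0⊕0⊕0⊕0⊕0⊕1⊕1⊕1⊕1⊕1⊕1⊕0⊕1⊕0⊕1 = 0
s4: b4⊕b5⊕b6⊕b7⊕b12⊕b13⊕b14⊕b15⊕b20⊕b21⊕b22⊕b23⊕b28⊕b29⊕b30⊕b31 = 1⊕0⊕0⊕0⊕0⊕1⊕1⊕1⊕1⊕0⊕1⊕1⊕1⊕1⊕0⊕1 = 0
s8: b8⊕b9⊕b10⊕b11⊕b12⊕b13⊕b14⊕b15⊕b24⊕b25⊕b26⊕b27⊕b28⊕b29⊕b30⊕b31 = 1⊕1⊕0⊕0⊕0⊕1⊕1⊕1⊕1⊕1⊕0⊕1⊕1⊕1⊕0⊕1 = 1
s16: b16⊕b17⊕b18⊕b19⊕b20⊕b21⊕b22⊕b23⊕b24⊕b25⊕b26⊕b27⊕b28⊕b29⊕b30⊕b31 = 0⊕1⊕1⊕1⊕1⊕0⊕1⊕1⊕1⊕1⊕0⊕1⊕1⊕1⊕0⊕1 = 0
Syndrome (s16...s1) = 01000 → position 8.

01000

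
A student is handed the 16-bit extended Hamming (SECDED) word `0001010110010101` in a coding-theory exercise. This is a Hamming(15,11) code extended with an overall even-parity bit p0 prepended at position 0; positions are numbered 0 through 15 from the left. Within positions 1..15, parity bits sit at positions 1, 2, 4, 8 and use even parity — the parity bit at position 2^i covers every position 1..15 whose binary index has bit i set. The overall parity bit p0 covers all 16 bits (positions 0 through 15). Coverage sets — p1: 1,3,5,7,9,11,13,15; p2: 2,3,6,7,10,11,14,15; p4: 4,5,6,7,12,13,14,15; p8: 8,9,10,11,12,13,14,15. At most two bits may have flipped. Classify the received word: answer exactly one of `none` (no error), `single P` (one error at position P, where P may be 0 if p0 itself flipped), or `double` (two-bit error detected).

single 0

s1: b1⊕b3⊕b5⊕b7⊕b9⊕b11⊕b13⊕b15 = 0⊕1⊕1⊕1⊕0⊕1⊕1⊕1 = 0
s2: b2⊕b3⊕b6⊕b7⊕b10⊕b11⊕b14⊕b15 = 0⊕1⊕0⊕1⊕0⊕1⊕0⊕1 = 0
s4: b4⊕b5⊕b6⊕b7⊕b12⊕b13⊕b14⊕b15 = 0⊕1⊕0⊕1⊕0⊕1⊕0⊕1 = 0
s8: b8⊕b9⊕b10⊕b11⊕b12⊕b13⊕b14⊕b15 = 1⊕0⊕0⊕1⊕0⊕1⊕0⊕1 = 0
Syndrome (s8...s1) = 0000 → position 0 (no error).
Overall parity (XOR of all 16 bits, including p0): 0⊕0⊕0⊕1⊕0⊕1⊕0⊕1⊕1⊕0⊕0⊕1⊕0⊕1⊕0⊕1 = 1
Overall=1, syndrome position=0 → single-bit error at position 0.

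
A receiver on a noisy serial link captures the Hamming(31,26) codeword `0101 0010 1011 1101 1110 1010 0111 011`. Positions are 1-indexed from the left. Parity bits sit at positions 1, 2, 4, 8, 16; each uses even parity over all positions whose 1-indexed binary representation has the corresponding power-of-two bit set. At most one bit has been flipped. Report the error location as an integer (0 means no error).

s1: b1⊕b3⊕b5⊕b7⊕b9⊕b11⊕b13⊕b15⊕b17⊕b19⊕b21⊕b23⊕b25⊕b27⊕b29⊕b31 = 0⊕0⊕0⊕1⊕1⊕1⊕1⊕0⊕1⊕1⊕1⊕1⊕0⊕1⊕0⊕1 = 0
s2: b2⊕b3⊕b6⊕b7⊕b10⊕b11⊕b14⊕b15⊕b18⊕b19⊕b22⊕b23⊕b26⊕b27⊕b30⊕b31 = 1⊕0⊕0⊕1⊕0⊕1⊕1⊕0⊕1⊕1⊕0⊕1⊕1⊕1⊕1⊕1 = 1
s4: b4⊕b5⊕b6⊕b7⊕b12⊕b13⊕b14⊕b15⊕b20⊕b21⊕b22⊕b23⊕b28⊕b29⊕b30⊕b31 = 1⊕0⊕0⊕1⊕1⊕1⊕1⊕0⊕0⊕1⊕0⊕1⊕1⊕0⊕1⊕1 = 0
s8: b8⊕b9⊕b10⊕b11⊕b12⊕b13⊕b14⊕b15⊕b24⊕b25⊕b26⊕b27⊕b28⊕b29⊕b30⊕b31 = 0⊕1⊕0⊕1⊕1⊕1⊕1⊕0⊕0⊕0⊕1⊕1⊕1⊕0⊕1⊕1 = 0
s16: b16⊕b17⊕b18⊕b19⊕b20⊕b21⊕b22⊕b23⊕b24⊕b25⊕b26⊕b27⊕b28⊕b29⊕b30⊕b31 = 1⊕1⊕1⊕1⊕0⊕1⊕0⊕1⊕0⊕0⊕1⊕1⊕1⊕0⊕1⊕1 = 1
Syndrome (s16...s1) = 10010 → position 18.

18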